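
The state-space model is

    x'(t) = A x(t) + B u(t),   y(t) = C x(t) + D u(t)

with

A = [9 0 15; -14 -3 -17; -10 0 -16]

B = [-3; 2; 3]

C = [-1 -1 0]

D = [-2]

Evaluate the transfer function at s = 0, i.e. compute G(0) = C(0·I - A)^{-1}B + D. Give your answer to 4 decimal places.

G(0) = C(-A)^{-1}B + D = -C A^{-1} B + D.
det A = -18, so A^{-1} = (1/-18)·adj(A) = [[-8/3, 0, -5/2], [3, -1/3, 19/6], [5/3, 0, 3/2]]
A^{-1} B = [1/2, -1/6, -1/2]^T
C A^{-1} B = -1/3
G(0) = D - C A^{-1} B = -2 - (-1/3) = -5/3 ≈ -1.6667

-1.6667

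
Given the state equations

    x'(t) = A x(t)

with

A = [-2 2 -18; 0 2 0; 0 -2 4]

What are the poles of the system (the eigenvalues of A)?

det(sI - A) = s^3 - (tr A)s^2 + (M11 + M22 + M33)s - det A, where Mii is the 2×2 principal minor of A obtained by deleting row i and column i.
tr A = (-2) + 2 + 4 = 4; M11 = 2·4 - 0·(-2) = 8 - 0 = 8; M22 = (-2)·4 - (-18)·0 = -8 - 0 = -8; M33 = (-2)·2 - 2·0 = -4 - 0 = -4; sum of minors = -4.
det A = (-2)·(2·4 - 0·(-2)) - 2·(0·4 - 0·0) + (-18)·(0·(-2) - 2·0) = (-2)·8 - 2·0 + (-18)·0 = -16.
So p(s) = det(sI - A) = s^3 - 4s^2 - 4s + 16.
Rational-root test: any integer root divides 16. Testing small divisors, s = -2 works: p(-2) = -8 + (-16) + 8 + 16 = 0, so (s + 2) is a factor.
Dividing, p(s) = (s + 2)(s^2 - 6s + 8).
Factor s^2 - 6s + 8: two numbers with sum 6 and product 8 are 4 and 2, so s^2 - 6s + 8 = (s - 4)(s - 2).
Hence p(s) = (s - 4) (s - 2) (s + 2), with roots -2, 2, 4.
At least one eigenvalue has non-negative real part, so the system is not asymptotically stable.

-2, 2, 4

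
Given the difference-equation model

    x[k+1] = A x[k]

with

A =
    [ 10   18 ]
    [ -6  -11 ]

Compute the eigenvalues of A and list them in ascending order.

-2, 1

det(zI - A) = z^2 - (tr A)z + det A, with tr A = 10 + (-11) = -1 and det A = 10·(-11) - 18·(-6) = -110 - (-108) = -2.
So p(z) = det(zI - A) = z^2 + z - 2.
Factor z^2 + z - 2: two numbers with sum -1 and product -2 are 1 and -2, so z^2 + z - 2 = (z - 1)(z + 2).
Hence p(z) = (z - 1) (z + 2), with roots -2, 1.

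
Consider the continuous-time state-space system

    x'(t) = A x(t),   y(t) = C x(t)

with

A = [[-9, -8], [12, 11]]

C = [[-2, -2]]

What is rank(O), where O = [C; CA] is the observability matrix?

CA = [[-6, -6]]
Observability matrix O = [C; CA] = [[-2, -2], [-6, -6]]
Every row of O is a scalar multiple of row 1 = [-2, -2] (multipliers 1, 3), so the rows span a one-dimensional space.
O ≠ 0, hence rank(O) = 1.
rank(O) = 1 < n = 2, so the pair (A, C) is not completely observable.

1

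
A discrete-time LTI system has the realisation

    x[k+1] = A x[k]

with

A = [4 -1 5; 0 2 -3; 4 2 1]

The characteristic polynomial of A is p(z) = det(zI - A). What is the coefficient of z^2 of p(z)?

Expand det(zI - A) for the 3×3 matrix.
p(z) = z^3 - 7z^2 - 4.
(Check: constant term = det(-A) = (-1)^3 det A = -4; coefficient of z^2 = -tr A = -7.)
The coefficient of z^2 is -7.

-7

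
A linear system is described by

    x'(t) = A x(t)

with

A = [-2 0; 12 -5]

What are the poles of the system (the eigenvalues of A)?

det(sI - A) = s^2 - (tr A)s + det A, with tr A = (-2) + (-5) = -7 and det A = (-2)·(-5) - 0·12 = 10 - 0 = 10.
So p(s) = det(sI - A) = s^2 + 7s + 10.
Factor s^2 + 7s + 10: two numbers with sum -7 and product 10 are -2 and -5, so s^2 + 7s + 10 = (s + 2)(s + 5).
Hence p(s) = (s + 2) (s + 5), with roots -5, -2.
All eigenvalues have negative real part, so the system is asymptotically stable.

-5, -2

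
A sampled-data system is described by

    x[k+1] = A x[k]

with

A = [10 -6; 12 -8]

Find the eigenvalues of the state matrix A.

det(zI - A) = z^2 - (tr A)z + det A, with tr A = 10 + (-8) = 2 and det A = 10·(-8) - (-6)·12 = -80 - (-72) = -8.
So p(z) = det(zI - A) = z^2 - 2z - 8.
Factor z^2 - 2z - 8: two numbers with sum 2 and product -8 are 4 and -2, so z^2 - 2z - 8 = (z - 4)(z + 2).
Hence p(z) = (z - 4) (z + 2), with roots -2, 4.

-2, 4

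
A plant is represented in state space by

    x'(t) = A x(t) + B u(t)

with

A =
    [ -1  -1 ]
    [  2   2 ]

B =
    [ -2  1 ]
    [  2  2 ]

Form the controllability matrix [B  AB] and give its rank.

2

AB = [[0, -3], [0, 6]]
Controllability matrix C = [B  AB] = [[-2, 1, 0, -3], [2, 2, 0, 6]]
Take the 2×2 submatrix of C formed by columns 1, 2: [[-2, 1], [2, 2]]. Its determinant is (-2)·2 - 1·2 = -4 - 2 = -6 ≠ 0.
So rank(C) ≥ 2; since C has 2 rows, rank(C) = 2.
rank(C) = 2 = n, so the pair (A, B) is completely controllable.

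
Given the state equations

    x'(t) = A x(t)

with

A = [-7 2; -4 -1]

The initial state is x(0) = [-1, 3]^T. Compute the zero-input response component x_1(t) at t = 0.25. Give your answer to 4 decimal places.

0.4569

det(sI - A) = s^2 - (tr A)s + det A, with tr A = (-7) + (-1) = -8 and det A = (-7)·(-1) - 2·(-4) = 7 - (-8) = 15.
So p(s) = det(sI - A) = s^2 + 8s + 15.
Factor s^2 + 8s + 15: two numbers with sum -8 and product 15 are -3 and -5, so s^2 + 8s + 15 = (s + 3)(s + 5).
Hence p(s) = (s + 3) (s + 5), with roots -5, -3.
The eigenvalues -5, -3 are distinct and real, so A is diagonalisable and x(t) = e^{At} x(0) = V diag(e^{λ_i t}) V^{-1} x(0), where the columns of V are the eigenvectors.
λ = -5: A - (-5)I = [[-2, 2], [-4, 4]]. Row 1 gives (-2)·v1 + 2·v2 = 0, so take v_1 = [1, 1]^T.
λ = -3: A - (-3)I = [[-4, 2], [-4, 2]]. Row 1 gives (-4)·v1 + 2·v2 = 0, so take v_2 = [-1, -2]^T.
V = [v_1 v_2] = [[1, -1], [1, -2]] has det V = -1, so V^{-1} = adj(V)/det V = [[2, -1], [1, -1]].
Modal coordinates z(0) = V^{-1} x(0): 2·(-1) + (-1)·3 = -5; 1·(-1) + (-1)·3 = -4; so z(0) = [-5, -4]^T.
x_1(t) = Σ_i (v_i)_1 · z_i(0) · e^{λ_i t} (row 1 of V times the modal terms).
x_1(0.25) = 1·(-5)·e^{-5·0.25} + (-1)·(-4)·e^{-3·0.25} = (-5)·0.286505 + 4·0.472367 = 0.4569.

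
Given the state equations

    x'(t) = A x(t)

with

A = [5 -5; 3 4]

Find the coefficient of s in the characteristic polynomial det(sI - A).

For a 2×2 matrix, det(sI - A) = s^2 - (tr A)s + det A.
tr A = 9, det A = 35.
So p(s) = s^2 - 9s + 35.
The coefficient of s is -9.

-9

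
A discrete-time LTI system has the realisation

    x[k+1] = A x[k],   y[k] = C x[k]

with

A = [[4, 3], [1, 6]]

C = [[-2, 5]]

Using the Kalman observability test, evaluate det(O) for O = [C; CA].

-33

CA = [[-3, 24]]
Observability matrix O = [C; CA] = [[-2, 5], [-3, 24]]
det(O) = (-2)·24 - 5·(-3) = -48 - (-15) = -33
Since det(O) ≠ 0, rank(O) = 2 and the system is completely observable.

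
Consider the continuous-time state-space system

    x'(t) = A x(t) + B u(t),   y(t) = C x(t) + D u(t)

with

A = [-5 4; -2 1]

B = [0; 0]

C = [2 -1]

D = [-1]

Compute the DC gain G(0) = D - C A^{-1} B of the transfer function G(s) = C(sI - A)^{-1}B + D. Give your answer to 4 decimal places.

G(0) = C(-A)^{-1}B + D = -C A^{-1} B + D.
det A = 3, so A^{-1} = (1/3)·adj(A) = [[1/3, -4/3], [2/3, -5/3]]
A^{-1} B = [0, 0]^T
C A^{-1} B = 0
G(0) = D - C A^{-1} B = -1 - (0) = -1

-1.0000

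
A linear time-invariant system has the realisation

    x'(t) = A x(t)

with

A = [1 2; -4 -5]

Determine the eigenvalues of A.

-3, -1

det(sI - A) = s^2 - (tr A)s + det A, with tr A = 1 + (-5) = -4 and det A = 1·(-5) - 2·(-4) = -5 - (-8) = 3.
So p(s) = det(sI - A) = s^2 + 4s + 3.
Factor s^2 + 4s + 3: two numbers with sum -4 and product 3 are -1 and -3, so s^2 + 4s + 3 = (s + 1)(s + 3).
Hence p(s) = (s + 1) (s + 3), with roots -3, -1.
All eigenvalues have negative real part, so the system is asymptotically stable.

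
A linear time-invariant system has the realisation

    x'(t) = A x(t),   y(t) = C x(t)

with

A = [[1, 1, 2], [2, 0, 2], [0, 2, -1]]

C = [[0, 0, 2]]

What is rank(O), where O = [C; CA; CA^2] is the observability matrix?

CA = [[0, 4, -2]]
CA^2 = [[8, -4, 10]]
Observability matrix O = [C; CA; CA^2] = [[0, 0, 2], [0, 4, -2], [8, -4, 10]]
det(O) = 0·(4·10 - (-2)·(-4)) - 0·(0·10 - (-2)·8) + 2·(0·(-4) - 4·8) = 0·32 - 0·16 + 2·(-32) = -64 ≠ 0, so rank(O) = 3.
rank(O) = 3 = n, so the pair (A, C) is completely observable.

3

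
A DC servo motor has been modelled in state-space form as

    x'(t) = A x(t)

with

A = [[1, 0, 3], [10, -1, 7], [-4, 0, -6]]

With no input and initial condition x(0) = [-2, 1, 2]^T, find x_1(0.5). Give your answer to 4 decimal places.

det(sI - A) = s^3 - (tr A)s^2 + (M11 + M22 + M33)s - det A, where Mii is the 2×2 principal minor of A obtained by deleting row i and column i.
tr A = 1 + (-1) + (-6) = -6; M11 = (-1)·(-6) - 7·0 = 6 - 0 = 6; M22 = 1·(-6) - 3·(-4) = -6 - (-12) = 6; M33 = 1·(-1) - 0·10 = -1 - 0 = -1; sum of minors = 11.
det A = 1·((-1)·(-6) - 7·0) - 0·(10·(-6) - 7·(-4)) + 3·(10·0 - (-1)·(-4)) = 1·6 - 0·(-32) + 3·(-4) = -6.
So p(s) = det(sI - A) = s^3 + 6s^2 + 11s + 6.
Rational-root test: any integer root divides 6. Testing small divisors, s = -1 works: p(-1) = -1 + 6 + (-11) + 6 = 0, so (s + 1) is a factor.
Dividing, p(s) = (s + 1)(s^2 + 5s + 6).
Factor s^2 + 5s + 6: two numbers with sum -5 and product 6 are -2 and -3, so s^2 + 5s + 6 = (s + 2)(s + 3).
Hence p(s) = (s + 1) (s + 2) (s + 3), with roots -3, -2, -1.
The eigenvalues -3, -2, -1 are distinct and real, so A is diagonalisable and x(t) = e^{At} x(0) = V diag(e^{λ_i t}) V^{-1} x(0), where the columns of V are the eigenvectors.
λ = -3: A - (-3)I = [[4, 0, 3], [10, 2, 7], [-4, 0, -3]]. v must be orthogonal to every row; (row 1) × (row 2) = [-6, 2, 8], so take v_1 = [-3, 1, 4]^T.
λ = -2: A - (-2)I = [[3, 0, 3], [10, 1, 7], [-4, 0, -4]]. v must be orthogonal to every row; (row 1) × (row 2) = [-3, 9, 3], so take v_2 = [-1, 3, 1]^T.
λ = -1: A - (-1)I = [[2, 0, 3], [10, 0, 7], [-4, 0, -5]]. v must be orthogonal to every row; (row 1) × (row 2) = [0, 16, 0], so take v_3 = [0, -1, 0]^T.
V = [v_1 v_2 v_3] = [[-3, -1, 0], [1, 3, -1], [4, 1, 0]] has det V = 1, so V^{-1} = adj(V)/det V = [[1, 0, 1], [-4, 0, -3], [-11, -1, -8]].
Modal coordinates z(0) = V^{-1} x(0): 1·(-2) + 0·1 + 1·2 = 0; (-4)·(-2) + 0·1 + (-3)·2 = 2; (-11)·(-2) + (-1)·1 + (-8)·2 = 5; so z(0) = [0, 2, 5]^T.
x_1(t) = Σ_i (v_i)_1 · z_i(0) · e^{λ_i t} (row 1 of V times the modal terms).
x_1(0.5) = (-3)·0·e^{-3·0.5} + (-1)·2·e^{-2·0.5} + 0·5·e^{-1·0.5} = 0·0.223130 + (-2)·0.367879 + 0·0.606531 = -0.7358.

-0.7358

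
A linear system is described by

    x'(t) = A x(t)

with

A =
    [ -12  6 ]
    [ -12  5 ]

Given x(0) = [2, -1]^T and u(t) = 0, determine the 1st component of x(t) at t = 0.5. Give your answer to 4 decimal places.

-1.6608

det(sI - A) = s^2 - (tr A)s + det A, with tr A = (-12) + 5 = -7 and det A = (-12)·5 - 6·(-12) = -60 - (-72) = 12.
So p(s) = det(sI - A) = s^2 + 7s + 12.
Factor s^2 + 7s + 12: two numbers with sum -7 and product 12 are -3 and -4, so s^2 + 7s + 12 = (s + 3)(s + 4).
Hence p(s) = (s + 3) (s + 4), with roots -4, -3.
The eigenvalues -4, -3 are distinct and real, so A is diagonalisable and x(t) = e^{At} x(0) = V diag(e^{λ_i t}) V^{-1} x(0), where the columns of V are the eigenvectors.
λ = -4: A - (-4)I = [[-8, 6], [-12, 9]]. Row 1 gives (-8)·v1 + 6·v2 = 0, so take v_1 = [-3, -4]^T.
λ = -3: A - (-3)I = [[-9, 6], [-12, 8]]. Row 1 gives (-9)·v1 + 6·v2 = 0, so take v_2 = [-2, -3]^T.
V = [v_1 v_2] = [[-3, -2], [-4, -3]] has det V = 1, so V^{-1} = adj(V)/det V = [[-3, 2], [4, -3]].
Modal coordinates z(0) = V^{-1} x(0): (-3)·2 + 2·(-1) = -8; 4·2 + (-3)·(-1) = 11; so z(0) = [-8, 11]^T.
x_1(t) = Σ_i (v_i)_1 · z_i(0) · e^{λ_i t} (row 1 of V times the modal terms).
x_1(0.5) = (-3)·(-8)·e^{-4·0.5} + (-2)·11·e^{-3·0.5} = 24·0.135335 + (-22)·0.223130 = -1.6608.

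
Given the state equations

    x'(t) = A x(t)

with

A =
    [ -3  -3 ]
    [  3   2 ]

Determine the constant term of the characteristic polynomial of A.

For a 2×2 matrix, det(sI - A) = s^2 - (tr A)s + det A.
tr A = -1, det A = 3.
So p(s) = s^2 + s + 3.
The constant term is 3.

3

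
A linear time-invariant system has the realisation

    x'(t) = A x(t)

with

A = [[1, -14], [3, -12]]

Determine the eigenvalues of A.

-6, -5

det(sI - A) = s^2 - (tr A)s + det A, with tr A = 1 + (-12) = -11 and det A = 1·(-12) - (-14)·3 = -12 - (-42) = 30.
So p(s) = det(sI - A) = s^2 + 11s + 30.
Factor s^2 + 11s + 30: two numbers with sum -11 and product 30 are -5 and -6, so s^2 + 11s + 30 = (s + 5)(s + 6).
Hence p(s) = (s + 5) (s + 6), with roots -6, -5.
All eigenvalues have negative real part, so the system is asymptotically stable.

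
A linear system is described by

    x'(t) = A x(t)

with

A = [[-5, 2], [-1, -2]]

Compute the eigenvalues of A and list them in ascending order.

-4, -3

det(sI - A) = s^2 - (tr A)s + det A, with tr A = (-5) + (-2) = -7 and det A = (-5)·(-2) - 2·(-1) = 10 - (-2) = 12.
So p(s) = det(sI - A) = s^2 + 7s + 12.
Factor s^2 + 7s + 12: two numbers with sum -7 and product 12 are -3 and -4, so s^2 + 7s + 12 = (s + 3)(s + 4).
Hence p(s) = (s + 3) (s + 4), with roots -4, -3.
All eigenvalues have negative real part, so the system is asymptotically stable.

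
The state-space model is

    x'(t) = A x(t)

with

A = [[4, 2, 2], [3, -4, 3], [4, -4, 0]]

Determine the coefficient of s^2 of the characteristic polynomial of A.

0

Expand det(sI - A) for the 3×3 matrix.
p(s) = s^3 - 18s - 80.
(Check: constant term = det(-A) = (-1)^3 det A = -80; coefficient of s^2 = -tr A = 0.)
The coefficient of s^2 is 0.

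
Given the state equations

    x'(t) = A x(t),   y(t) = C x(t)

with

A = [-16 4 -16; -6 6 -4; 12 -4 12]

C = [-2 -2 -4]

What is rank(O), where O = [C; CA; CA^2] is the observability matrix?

1

CA = [[-4, -4, -8]]
CA^2 = [[-8, -8, -16]]
Observability matrix O = [C; CA; CA^2] = [[-2, -2, -4], [-4, -4, -8], [-8, -8, -16]]
Every row of O is a scalar multiple of row 1 = [-2, -2, -4] (multipliers 1, 2, 4), so the rows span a one-dimensional space.
O ≠ 0, hence rank(O) = 1.
rank(O) = 1 < n = 3, so the pair (A, C) is not completely observable.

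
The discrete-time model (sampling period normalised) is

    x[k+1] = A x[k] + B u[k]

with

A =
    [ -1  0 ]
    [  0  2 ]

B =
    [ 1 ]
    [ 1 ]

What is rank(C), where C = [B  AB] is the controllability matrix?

2

AB = [[-1], [2]]
Controllability matrix C = [B  AB] = [[1, -1], [1, 2]]
det(C) = 1·2 - (-1)·1 = 2 - (-1) = 3 ≠ 0, so rank(C) = 2.
rank(C) = 2 = n, so the pair (A, B) is completely controllable.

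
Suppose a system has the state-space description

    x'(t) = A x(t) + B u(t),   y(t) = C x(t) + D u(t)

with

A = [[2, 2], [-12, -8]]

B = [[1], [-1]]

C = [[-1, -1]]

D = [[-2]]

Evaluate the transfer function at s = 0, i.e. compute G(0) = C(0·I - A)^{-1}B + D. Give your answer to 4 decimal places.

G(0) = C(-A)^{-1}B + D = -C A^{-1} B + D.
det A = 8, so A^{-1} = (1/8)·adj(A) = [[-1, -1/4], [3/2, 1/4]]
A^{-1} B = [-3/4, 5/4]^T
C A^{-1} B = -1/2
G(0) = D - C A^{-1} B = -2 - (-1/2) = -3/2 ≈ -1.5000

-1.5000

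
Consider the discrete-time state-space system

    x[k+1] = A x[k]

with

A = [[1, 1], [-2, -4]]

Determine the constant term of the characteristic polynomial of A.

-2

For a 2×2 matrix, det(zI - A) = z^2 - (tr A)z + det A.
tr A = -3, det A = -2.
So p(z) = z^2 + 3z - 2.
The constant term is -2.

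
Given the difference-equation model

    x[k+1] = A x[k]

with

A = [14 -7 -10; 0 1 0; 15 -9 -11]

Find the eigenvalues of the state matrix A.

-1, 1, 4

det(zI - A) = z^3 - (tr A)z^2 + (M11 + M22 + M33)z - det A, where Mii is the 2×2 principal minor of A obtained by deleting row i and column i.
tr A = 14 + 1 + (-11) = 4; M11 = 1·(-11) - 0·(-9) = -11 - 0 = -11; M22 = 14·(-11) - (-10)·15 = -154 - (-150) = -4; M33 = 14·1 - (-7)·0 = 14 - 0 = 14; sum of minors = -1.
det A = 14·(1·(-11) - 0·(-9)) - (-7)·(0·(-11) - 0·15) + (-10)·(0·(-9) - 1·15) = 14·(-11) - (-7)·0 + (-10)·(-15) = -4.
So p(z) = det(zI - A) = z^3 - 4z^2 - z + 4.
Rational-root test: any integer root divides 4. Testing small divisors, z = -1 works: p(-1) = -1 + (-4) + 1 + 4 = 0, so (z + 1) is a factor.
Dividing, p(z) = (z + 1)(z^2 - 5z + 4).
Factor z^2 - 5z + 4: two numbers with sum 5 and product 4 are 4 and 1, so z^2 - 5z + 4 = (z - 4)(z - 1).
Hence p(z) = (z - 4) (z - 1) (z + 1), with roots -1, 1, 4.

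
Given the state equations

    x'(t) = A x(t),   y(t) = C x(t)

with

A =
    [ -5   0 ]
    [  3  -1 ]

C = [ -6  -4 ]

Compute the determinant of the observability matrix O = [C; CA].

48

CA = [[18, 4]]
Observability matrix O = [C; CA] = [[-6, -4], [18, 4]]
det(O) = (-6)·4 - (-4)·18 = -24 - (-72) = 48
Since det(O) ≠ 0, rank(O) = 2 and the system is completely observable.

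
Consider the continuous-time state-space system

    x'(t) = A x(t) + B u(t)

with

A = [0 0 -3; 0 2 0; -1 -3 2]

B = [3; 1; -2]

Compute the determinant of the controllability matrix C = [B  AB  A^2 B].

AB = [[6], [2], [-10]]
A^2B = [[30], [4], [-32]]
Controllability matrix C = [B  AB  A^2B] = [[3, 6, 30], [1, 2, 4], [-2, -10, -32]]
Expanding along the first row, det(C) = 3·(2·(-32) - 4·(-10)) - 6·(1·(-32) - 4·(-2)) + 30·(1·(-10) - 2·(-2)) = 3·(-24) - 6·(-24) + 30·(-6) = -108
Since det(C) ≠ 0, rank(C) = 3 and the system is completely controllable.

-108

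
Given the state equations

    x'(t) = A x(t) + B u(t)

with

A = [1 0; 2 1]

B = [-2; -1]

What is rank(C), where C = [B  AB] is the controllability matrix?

AB = [[-2], [-5]]
Controllability matrix C = [B  AB] = [[-2, -2], [-1, -5]]
det(C) = (-2)·(-5) - (-2)·(-1) = 10 - 2 = 8 ≠ 0, so rank(C) = 2.
rank(C) = 2 = n, so the pair (A, B) is completely controllable.

2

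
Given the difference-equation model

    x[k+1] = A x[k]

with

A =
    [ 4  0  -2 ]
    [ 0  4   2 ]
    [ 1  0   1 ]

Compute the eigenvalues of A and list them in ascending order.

det(zI - A) = z^3 - (tr A)z^2 + (M11 + M22 + M33)z - det A, where Mii is the 2×2 principal minor of A obtained by deleting row i and column i.
tr A = 4 + 4 + 1 = 9; M11 = 4·1 - 2·0 = 4 - 0 = 4; M22 = 4·1 - (-2)·1 = 4 - (-2) = 6; M33 = 4·4 - 0·0 = 16 - 0 = 16; sum of minors = 26.
det A = 4·(4·1 - 2·0) - 0·(0·1 - 2·1) + (-2)·(0·0 - 4·1) = 4·4 - 0·(-2) + (-2)·(-4) = 24.
So p(z) = det(zI - A) = z^3 - 9z^2 + 26z - 24.
Rational-root test: any integer root divides -24. Testing small divisors, z = 2 works: p(2) = 8 + (-36) + 52 + (-24) = 0, so (z - 2) is a factor.
Dividing, p(z) = (z - 2)(z^2 - 7z + 12).
Factor z^2 - 7z + 12: two numbers with sum 7 and product 12 are 4 and 3, so z^2 - 7z + 12 = (z - 4)(z - 3).
Hence p(z) = (z - 4) (z - 3) (z - 2), with roots 2, 3, 4.

2, 3, 4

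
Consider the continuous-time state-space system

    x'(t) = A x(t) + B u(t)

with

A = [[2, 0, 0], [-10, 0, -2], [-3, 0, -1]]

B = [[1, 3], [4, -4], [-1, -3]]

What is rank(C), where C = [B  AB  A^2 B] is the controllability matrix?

2

AB = [[2, 6], [-8, -24], [-2, -6]]
A^2B = [[4, 12], [-16, -48], [-4, -12]]
Controllability matrix C = [B  AB  A^2B] = [[1, 3, 2, 6, 4, 12], [4, -4, -8, -24, -16, -48], [-1, -3, -2, -6, -4, -12]]
The rows r1, r2, r3 of C are linearly dependent: r1 + r3 = 0 (check each entry), so rank(C) ≤ 2.
The 2×2 minor from rows 1, 2, columns 1, 2 is 1·(-4) - 3·4 = -4 - 12 = -16 ≠ 0, so rank(C) = 2.
rank(C) = 2 < n = 3, so the pair (A, B) is not completely controllable.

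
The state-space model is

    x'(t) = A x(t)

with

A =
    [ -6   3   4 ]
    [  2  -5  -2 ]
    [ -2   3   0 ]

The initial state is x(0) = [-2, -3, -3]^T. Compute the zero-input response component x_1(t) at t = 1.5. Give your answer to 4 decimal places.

det(sI - A) = s^3 - (tr A)s^2 + (M11 + M22 + M33)s - det A, where Mii is the 2×2 principal minor of A obtained by deleting row i and column i.
tr A = (-6) + (-5) + 0 = -11; M11 = (-5)·0 - (-2)·3 = 0 - (-6) = 6; M22 = (-6)·0 - 4·(-2) = 0 - (-8) = 8; M33 = (-6)·(-5) - 3·2 = 30 - 6 = 24; sum of minors = 38.
det A = (-6)·((-5)·0 - (-2)·3) - 3·(2·0 - (-2)·(-2)) + 4·(2·3 - (-5)·(-2)) = (-6)·6 - 3·(-4) + 4·(-4) = -40.
So p(s) = det(sI - A) = s^3 + 11s^2 + 38s + 40.
Rational-root test: any integer root divides 40. Testing small divisors, s = -2 works: p(-2) = -8 + 44 + (-76) + 40 = 0, so (s + 2) is a factor.
Dividing, p(s) = (s + 2)(s^2 + 9s + 20).
Factor s^2 + 9s + 20: two numbers with sum -9 and product 20 are -4 and -5, so s^2 + 9s + 20 = (s + 4)(s + 5).
Hence p(s) = (s + 2) (s + 4) (s + 5), with roots -5, -4, -2.
The eigenvalues -5, -4, -2 are distinct and real, so A is diagonalisable and x(t) = e^{At} x(0) = V diag(e^{λ_i t}) V^{-1} x(0), where the columns of V are the eigenvectors.
λ = -5: A - (-5)I = [[-1, 3, 4], [2, 0, -2], [-2, 3, 5]]. v must be orthogonal to every row; (row 1) × (row 2) = [-6, 6, -6], so take v_1 = [1, -1, 1]^T.
λ = -4: A - (-4)I = [[-2, 3, 4], [2, -1, -2], [-2, 3, 4]]. v must be orthogonal to every row; (row 1) × (row 2) = [-2, 4, -4], so take v_2 = [-1, 2, -2]^T.
λ = -2: A - (-2)I = [[-4, 3, 4], [2, -3, -2], [-2, 3, 2]]. v must be orthogonal to every row; (row 1) × (row 2) = [6, 0, 6], so take v_3 = [1, 0, 1]^T.
V = [v_1 v_2 v_3] = [[1, -1, 1], [-1, 2, 0], [1, -2, 1]] has det V = 1, so V^{-1} = adj(V)/det V = [[2, -1, -2], [1, 0, -1], [0, 1, 1]].
Modal coordinates z(0) = V^{-1} x(0): 2·(-2) + (-1)·(-3) + (-2)·(-3) = 5; 1·(-2) + 0·(-3) + (-1)·(-3) = 1; 0·(-2) + 1·(-3) + 1·(-3) = -6; so z(0) = [5, 1, -6]^T.
x_1(t) = Σ_i (v_i)_1 · z_i(0) · e^{λ_i t} (row 1 of V times the modal terms).
x_1(1.5) = 1·5·e^{-5·1.5} + (-1)·1·e^{-4·1.5} + 1·(-6)·e^{-2·1.5} = 5·0.000553 + (-1)·0.002479 + (-6)·0.049787 = -0.2984.

-0.2984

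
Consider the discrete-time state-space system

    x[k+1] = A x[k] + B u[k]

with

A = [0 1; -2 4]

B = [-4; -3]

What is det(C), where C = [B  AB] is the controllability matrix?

AB = [[-3], [-4]]
Controllability matrix C = [B  AB] = [[-4, -3], [-3, -4]]
det(C) = (-4)·(-4) - (-3)·(-3) = 16 - 9 = 7
Since det(C) ≠ 0, rank(C) = 2 and the system is completely controllable.

7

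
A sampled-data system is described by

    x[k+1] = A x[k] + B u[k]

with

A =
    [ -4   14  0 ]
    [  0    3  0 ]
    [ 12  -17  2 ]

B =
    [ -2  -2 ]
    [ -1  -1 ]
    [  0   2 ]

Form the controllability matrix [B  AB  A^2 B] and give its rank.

2

AB = [[-6, -6], [-3, -3], [-7, -3]]
A^2B = [[-18, -18], [-9, -9], [-35, -27]]
Controllability matrix C = [B  AB  A^2B] = [[-2, -2, -6, -6, -18, -18], [-1, -1, -3, -3, -9, -9], [0, 2, -7, -3, -35, -27]]
The rows r1, r2, r3 of C are linearly dependent: -r1 + 2·r2 = 0 (check each entry), so rank(C) ≤ 2.
The 2×2 minor from rows 1, 3, columns 1, 2 is (-2)·2 - (-2)·0 = -4 - 0 = -4 ≠ 0, so rank(C) = 2.
rank(C) = 2 < n = 3, so the pair (A, B) is not completely controllable.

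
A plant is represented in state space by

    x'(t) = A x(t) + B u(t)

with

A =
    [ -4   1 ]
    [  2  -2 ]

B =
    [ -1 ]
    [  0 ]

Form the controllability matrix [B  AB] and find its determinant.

2

AB = [[4], [-2]]
Controllability matrix C = [B  AB] = [[-1, 4], [0, -2]]
det(C) = (-1)·(-2) - 4·0 = 2 - 0 = 2
Since det(C) ≠ 0, rank(C) = 2 and the system is completely controllable.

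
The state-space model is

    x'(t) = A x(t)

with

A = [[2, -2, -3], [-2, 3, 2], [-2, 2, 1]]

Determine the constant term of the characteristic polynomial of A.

Expand det(sI - A) for the 3×3 matrix.
p(s) = s^3 - 6s^2 - 3s + 4.
(Check: constant term = det(-A) = (-1)^3 det A = 4; coefficient of s^2 = -tr A = -6.)
The constant term is 4.

4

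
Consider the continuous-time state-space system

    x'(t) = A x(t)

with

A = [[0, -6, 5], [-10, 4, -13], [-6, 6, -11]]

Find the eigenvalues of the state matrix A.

det(sI - A) = s^3 - (tr A)s^2 + (M11 + M22 + M33)s - det A, where Mii is the 2×2 principal minor of A obtained by deleting row i and column i.
tr A = 0 + 4 + (-11) = -7; M11 = 4·(-11) - (-13)·6 = -44 - (-78) = 34; M22 = 0·(-11) - 5·(-6) = 0 - (-30) = 30; M33 = 0·4 - (-6)·(-10) = 0 - 60 = -60; sum of minors = 4.
det A = 0·(4·(-11) - (-13)·6) - (-6)·((-10)·(-11) - (-13)·(-6)) + 5·((-10)·6 - 4·(-6)) = 0·34 - (-6)·32 + 5·(-36) = 12.
So p(s) = det(sI - A) = s^3 + 7s^2 + 4s - 12.
Rational-root test: any integer root divides -12. Testing small divisors, s = 1 works: p(1) = 1 + 7 + 4 + (-12) = 0, so (s - 1) is a factor.
Dividing, p(s) = (s - 1)(s^2 + 8s + 12).
Factor s^2 + 8s + 12: two numbers with sum -8 and product 12 are -2 and -6, so s^2 + 8s + 12 = (s + 2)(s + 6).
Hence p(s) = (s - 1) (s + 2) (s + 6), with roots -6, -2, 1.
At least one eigenvalue has non-negative real part, so the system is not asymptotically stable.

-6, -2, 1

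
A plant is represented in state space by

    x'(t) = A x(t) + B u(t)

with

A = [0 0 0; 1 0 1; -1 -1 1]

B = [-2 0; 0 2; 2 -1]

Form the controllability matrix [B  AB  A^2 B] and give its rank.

AB = [[0, 0], [0, -1], [4, -3]]
A^2B = [[0, 0], [4, -3], [4, -2]]
Controllability matrix C = [B  AB  A^2B] = [[-2, 0, 0, 0, 0, 0], [0, 2, 0, -1, 4, -3], [2, -1, 4, -3, 4, -2]]
Take the 3×3 submatrix of C formed by columns 1, 2, 3: [[-2, 0, 0], [0, 2, 0], [2, -1, 4]]. Its determinant is (-2)·(2·4 - 0·(-1)) - 0·(0·4 - 0·2) + 0·(0·(-1) - 2·2) = (-2)·8 - 0·0 + 0·(-4) = -16 ≠ 0.
So rank(C) ≥ 3; since C has 3 rows, rank(C) = 3.
rank(C) = 3 = n, so the pair (A, B) is completely controllable.

3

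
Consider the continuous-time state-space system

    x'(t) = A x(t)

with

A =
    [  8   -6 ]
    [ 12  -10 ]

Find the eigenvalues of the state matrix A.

-4, 2

det(sI - A) = s^2 - (tr A)s + det A, with tr A = 8 + (-10) = -2 and det A = 8·(-10) - (-6)·12 = -80 - (-72) = -8.
So p(s) = det(sI - A) = s^2 + 2s - 8.
Factor s^2 + 2s - 8: two numbers with sum -2 and product -8 are 2 and -4, so s^2 + 2s - 8 = (s - 2)(s + 4).
Hence p(s) = (s - 2) (s + 4), with roots -4, 2.
At least one eigenvalue has non-negative real part, so the system is not asymptotically stable.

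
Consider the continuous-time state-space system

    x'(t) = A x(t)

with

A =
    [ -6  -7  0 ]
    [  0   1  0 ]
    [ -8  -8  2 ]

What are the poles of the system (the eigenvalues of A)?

det(sI - A) = s^3 - (tr A)s^2 + (M11 + M22 + M33)s - det A, where Mii is the 2×2 principal minor of A obtained by deleting row i and column i.
tr A = (-6) + 1 + 2 = -3; M11 = 1·2 - 0·(-8) = 2 - 0 = 2; M22 = (-6)·2 - 0·(-8) = -12 - 0 = -12; M33 = (-6)·1 - (-7)·0 = -6 - 0 = -6; sum of minors = -16.
det A = (-6)·(1·2 - 0·(-8)) - (-7)·(0·2 - 0·(-8)) + 0·(0·(-8) - 1·(-8)) = (-6)·2 - (-7)·0 + 0·8 = -12.
So p(s) = det(sI - A) = s^3 + 3s^2 - 16s + 12.
Rational-root test: any integer root divides 12. Testing small divisors, s = 1 works: p(1) = 1 + 3 + (-16) + 12 = 0, so (s - 1) is a factor.
Dividing, p(s) = (s - 1)(s^2 + 4s - 12).
Factor s^2 + 4s - 12: two numbers with sum -4 and product -12 are 2 and -6, so s^2 + 4s - 12 = (s - 2)(s + 6).
Hence p(s) = (s - 2) (s - 1) (s + 6), with roots -6, 1, 2.
At least one eigenvalue has non-negative real part, so the system is not asymptotically stable.

-6, 1, 2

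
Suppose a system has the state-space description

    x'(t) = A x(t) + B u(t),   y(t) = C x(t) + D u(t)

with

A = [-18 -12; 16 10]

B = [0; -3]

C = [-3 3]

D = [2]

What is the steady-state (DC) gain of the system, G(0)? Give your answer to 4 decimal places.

-20.5000

G(0) = C(-A)^{-1}B + D = -C A^{-1} B + D.
det A = 12, so A^{-1} = (1/12)·adj(A) = [[5/6, 1], [-4/3, -3/2]]
A^{-1} B = [-3, 9/2]^T
C A^{-1} B = 45/2
G(0) = D - C A^{-1} B = 2 - (45/2) = -41/2 ≈ -20.5000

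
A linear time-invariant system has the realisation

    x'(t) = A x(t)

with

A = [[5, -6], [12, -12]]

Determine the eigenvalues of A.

-4, -3

det(sI - A) = s^2 - (tr A)s + det A, with tr A = 5 + (-12) = -7 and det A = 5·(-12) - (-6)·12 = -60 - (-72) = 12.
So p(s) = det(sI - A) = s^2 + 7s + 12.
Factor s^2 + 7s + 12: two numbers with sum -7 and product 12 are -3 and -4, so s^2 + 7s + 12 = (s + 3)(s + 4).
Hence p(s) = (s + 3) (s + 4), with roots -4, -3.
All eigenvalues have negative real part, so the system is asymptotically stable.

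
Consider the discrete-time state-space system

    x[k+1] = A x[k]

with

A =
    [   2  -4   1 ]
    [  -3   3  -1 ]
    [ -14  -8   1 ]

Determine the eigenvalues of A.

-1, 3, 4

det(zI - A) = z^3 - (tr A)z^2 + (M11 + M22 + M33)z - det A, where Mii is the 2×2 principal minor of A obtained by deleting row i and column i.
tr A = 2 + 3 + 1 = 6; M11 = 3·1 - (-1)·(-8) = 3 - 8 = -5; M22 = 2·1 - 1·(-14) = 2 - (-14) = 16; M33 = 2·3 - (-4)·(-3) = 6 - 12 = -6; sum of minors = 5.
det A = 2·(3·1 - (-1)·(-8)) - (-4)·((-3)·1 - (-1)·(-14)) + 1·((-3)·(-8) - 3·(-14)) = 2·(-5) - (-4)·(-17) + 1·66 = -12.
So p(z) = det(zI - A) = z^3 - 6z^2 + 5z + 12.
Rational-root test: any integer root divides 12. Testing small divisors, z = -1 works: p(-1) = -1 + (-6) + (-5) + 12 = 0, so (z + 1) is a factor.
Dividing, p(z) = (z + 1)(z^2 - 7z + 12).
Factor z^2 - 7z + 12: two numbers with sum 7 and product 12 are 4 and 3, so z^2 - 7z + 12 = (z - 4)(z - 3).
Hence p(z) = (z - 4) (z - 3) (z + 1), with roots -1, 3, 4.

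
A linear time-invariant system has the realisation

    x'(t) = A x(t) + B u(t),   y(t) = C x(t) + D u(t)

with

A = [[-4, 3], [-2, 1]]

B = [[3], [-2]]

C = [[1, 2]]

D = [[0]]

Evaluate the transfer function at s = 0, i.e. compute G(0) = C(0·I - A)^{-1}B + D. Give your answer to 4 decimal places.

G(0) = C(-A)^{-1}B + D = -C A^{-1} B + D.
det A = 2, so A^{-1} = (1/2)·adj(A) = [[1/2, -3/2], [1, -2]]
A^{-1} B = [9/2, 7]^T
C A^{-1} B = 37/2
G(0) = D - C A^{-1} B = 0 - (37/2) = -37/2 ≈ -18.5000

-18.5000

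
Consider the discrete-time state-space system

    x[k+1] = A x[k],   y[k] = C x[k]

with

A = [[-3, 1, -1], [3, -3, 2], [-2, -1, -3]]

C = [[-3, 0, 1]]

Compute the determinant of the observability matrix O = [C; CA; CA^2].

CA = [[7, -4, 0]]
CA^2 = [[-33, 19, -15]]
Observability matrix O = [C; CA; CA^2] = [[-3, 0, 1], [7, -4, 0], [-33, 19, -15]]
Expanding along the first row, det(O) = (-3)·((-4)·(-15) - 0·19) - 0·(7·(-15) - 0·(-33)) + 1·(7·19 - (-4)·(-33)) = (-3)·60 - 0·(-105) + 1·1 = -179
Since det(O) ≠ 0, rank(O) = 3 and the system is completely observable.

-179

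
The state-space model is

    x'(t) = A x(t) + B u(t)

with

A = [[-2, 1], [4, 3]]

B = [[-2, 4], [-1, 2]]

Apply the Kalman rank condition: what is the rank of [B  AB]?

2

AB = [[3, -6], [-11, 22]]
Controllability matrix C = [B  AB] = [[-2, 4, 3, -6], [-1, 2, -11, 22]]
Take the 2×2 submatrix of C formed by columns 1, 3: [[-2, 3], [-1, -11]]. Its determinant is (-2)·(-11) - 3·(-1) = 22 - (-3) = 25 ≠ 0.
So rank(C) ≥ 2; since C has 2 rows, rank(C) = 2.
rank(C) = 2 = n, so the pair (A, B) is completely controllable.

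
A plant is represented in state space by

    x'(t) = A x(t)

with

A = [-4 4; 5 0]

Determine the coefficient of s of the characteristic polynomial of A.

4

For a 2×2 matrix, det(sI - A) = s^2 - (tr A)s + det A.
tr A = -4, det A = -20.
So p(s) = s^2 + 4s - 20.
The coefficient of s is 4.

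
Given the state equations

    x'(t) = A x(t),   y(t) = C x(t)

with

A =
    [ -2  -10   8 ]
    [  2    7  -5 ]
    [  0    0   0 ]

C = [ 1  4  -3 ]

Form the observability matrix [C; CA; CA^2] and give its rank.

CA = [[6, 18, -12]]
CA^2 = [[24, 66, -42]]
Observability matrix O = [C; CA; CA^2] = [[1, 4, -3], [6, 18, -12], [24, 66, -42]]
The columns c1, c2, c3 of O are linearly dependent: -c1 + c2 + c3 = 0 (check each entry), so rank(O) ≤ 2.
The 2×2 minor from rows 1, 2, columns 1, 2 is 1·18 - 4·6 = 18 - 24 = -6 ≠ 0, so rank(O) = 2.
rank(O) = 2 < n = 3, so the pair (A, C) is not completely observable.

2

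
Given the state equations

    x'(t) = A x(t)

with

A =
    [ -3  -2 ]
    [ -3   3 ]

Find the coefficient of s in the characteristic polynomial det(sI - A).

For a 2×2 matrix, det(sI - A) = s^2 - (tr A)s + det A.
tr A = 0, det A = -15.
So p(s) = s^2 - 15.
The coefficient of s is 0.

0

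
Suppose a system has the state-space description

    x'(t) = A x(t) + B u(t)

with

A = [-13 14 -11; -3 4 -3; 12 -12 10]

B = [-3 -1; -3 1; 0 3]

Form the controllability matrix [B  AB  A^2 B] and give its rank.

AB = [[-3, -6], [-3, -2], [0, 6]]
A^2B = [[-3, -16], [-3, -8], [0, 12]]
Controllability matrix C = [B  AB  A^2B] = [[-3, -1, -3, -6, -3, -16], [-3, 1, -3, -2, -3, -8], [0, 3, 0, 6, 0, 12]]
The rows r1, r2, r3 of C are linearly dependent: 3·r1 - 3·r2 + 2·r3 = 0 (check each entry), so rank(C) ≤ 2.
The 2×2 minor from rows 1, 2, columns 1, 2 is (-3)·1 - (-1)·(-3) = -3 - 3 = -6 ≠ 0, so rank(C) = 2.
rank(C) = 2 < n = 3, so the pair (A, B) is not completely controllable.

2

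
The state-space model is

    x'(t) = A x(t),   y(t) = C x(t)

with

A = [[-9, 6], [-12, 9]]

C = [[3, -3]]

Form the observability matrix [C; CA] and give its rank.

CA = [[9, -9]]
Observability matrix O = [C; CA] = [[3, -3], [9, -9]]
Every row of O is a scalar multiple of row 1 = [3, -3] (multipliers 1, 3), so the rows span a one-dimensional space.
O ≠ 0, hence rank(O) = 1.
rank(O) = 1 < n = 2, so the pair (A, C) is not completely observable.

1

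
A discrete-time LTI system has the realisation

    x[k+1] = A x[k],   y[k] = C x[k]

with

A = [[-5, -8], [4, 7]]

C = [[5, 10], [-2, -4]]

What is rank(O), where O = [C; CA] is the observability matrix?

1

CA = [[15, 30], [-6, -12]]
Observability matrix O = [C; CA] = [[5, 10], [-2, -4], [15, 30], [-6, -12]]
Every row of O is a scalar multiple of row 1 = [5, 10] (multipliers 1, -2/5, 3, -6/5), so the rows span a one-dimensional space.
O ≠ 0, hence rank(O) = 1.
rank(O) = 1 < n = 2, so the pair (A, C) is not completely observable.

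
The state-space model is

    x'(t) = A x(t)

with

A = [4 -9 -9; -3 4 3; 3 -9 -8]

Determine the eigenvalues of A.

det(sI - A) = s^3 - (tr A)s^2 + (M11 + M22 + M33)s - det A, where Mii is the 2×2 principal minor of A obtained by deleting row i and column i.
tr A = 4 + 4 + (-8) = 0; M11 = 4·(-8) - 3·(-9) = -32 - (-27) = -5; M22 = 4·(-8) - (-9)·3 = -32 - (-27) = -5; M33 = 4·4 - (-9)·(-3) = 16 - 27 = -11; sum of minors = -21.
det A = 4·(4·(-8) - 3·(-9)) - (-9)·((-3)·(-8) - 3·3) + (-9)·((-3)·(-9) - 4·3) = 4·(-5) - (-9)·15 + (-9)·15 = -20.
So p(s) = det(sI - A) = s^3 - 21s + 20.
Rational-root test: any integer root divides 20. Testing small divisors, s = 1 works: p(1) = 1 + 0 + (-21) + 20 = 0, so (s - 1) is a factor.
Dividing, p(s) = (s - 1)(s^2 + s - 20).
Factor s^2 + s - 20: two numbers with sum -1 and product -20 are 4 and -5, so s^2 + s - 20 = (s - 4)(s + 5).
Hence p(s) = (s - 4) (s - 1) (s + 5), with roots -5, 1, 4.
At least one eigenvalue has non-negative real part, so the system is not asymptotically stable.

-5, 1, 4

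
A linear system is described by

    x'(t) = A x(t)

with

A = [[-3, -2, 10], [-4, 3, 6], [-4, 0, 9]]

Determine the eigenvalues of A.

1, 3, 5

det(sI - A) = s^3 - (tr A)s^2 + (M11 + M22 + M33)s - det A, where Mii is the 2×2 principal minor of A obtained by deleting row i and column i.
tr A = (-3) + 3 + 9 = 9; M11 = 3·9 - 6·0 = 27 - 0 = 27; M22 = (-3)·9 - 10·(-4) = -27 - (-40) = 13; M33 = (-3)·3 - (-2)·(-4) = -9 - 8 = -17; sum of minors = 23.
det A = (-3)·(3·9 - 6·0) - (-2)·((-4)·9 - 6·(-4)) + 10·((-4)·0 - 3·(-4)) = (-3)·27 - (-2)·(-12) + 10·12 = 15.
So p(s) = det(sI - A) = s^3 - 9s^2 + 23s - 15.
Rational-root test: any integer root divides -15. Testing small divisors, s = 1 works: p(1) = 1 + (-9) + 23 + (-15) = 0, so (s - 1) is a factor.
Dividing, p(s) = (s - 1)(s^2 - 8s + 15).
Factor s^2 - 8s + 15: two numbers with sum 8 and product 15 are 5 and 3, so s^2 - 8s + 15 = (s - 5)(s - 3).
Hence p(s) = (s - 5) (s - 3) (s - 1), with roots 1, 3, 5.
At least one eigenvalue has non-negative real part, so the system is not asymptotically stable.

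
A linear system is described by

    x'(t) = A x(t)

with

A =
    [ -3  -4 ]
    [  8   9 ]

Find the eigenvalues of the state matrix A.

1, 5

det(sI - A) = s^2 - (tr A)s + det A, with tr A = (-3) + 9 = 6 and det A = (-3)·9 - (-4)·8 = -27 - (-32) = 5.
So p(s) = det(sI - A) = s^2 - 6s + 5.
Factor s^2 - 6s + 5: two numbers with sum 6 and product 5 are 5 and 1, so s^2 - 6s + 5 = (s - 5)(s - 1).
Hence p(s) = (s - 5) (s - 1), with roots 1, 5.
At least one eigenvalue has non-negative real part, so the system is not asymptotically stable.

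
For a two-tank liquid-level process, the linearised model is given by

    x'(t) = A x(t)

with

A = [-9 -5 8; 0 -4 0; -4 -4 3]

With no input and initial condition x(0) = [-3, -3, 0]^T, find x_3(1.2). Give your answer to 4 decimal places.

det(sI - A) = s^3 - (tr A)s^2 + (M11 + M22 + M33)s - det A, where Mii is the 2×2 principal minor of A obtained by deleting row i and column i.
tr A = (-9) + (-4) + 3 = -10; M11 = (-4)·3 - 0·(-4) = -12 - 0 = -12; M22 = (-9)·3 - 8·(-4) = -27 - (-32) = 5; M33 = (-9)·(-4) - (-5)·0 = 36 - 0 = 36; sum of minors = 29.
det A = (-9)·((-4)·3 - 0·(-4)) - (-5)·(0·3 - 0·(-4)) + 8·(0·(-4) - (-4)·(-4)) = (-9)·(-12) - (-5)·0 + 8·(-16) = -20.
So p(s) = det(sI - A) = s^3 + 10s^2 + 29s + 20.
Rational-root test: any integer root divides 20. Testing small divisors, s = -1 works: p(-1) = -1 + 10 + (-29) + 20 = 0, so (s + 1) is a factor.
Dividing, p(s) = (s + 1)(s^2 + 9s + 20).
Factor s^2 + 9s + 20: two numbers with sum -9 and product 20 are -4 and -5, so s^2 + 9s + 20 = (s + 4)(s + 5).
Hence p(s) = (s + 1) (s + 4) (s + 5), with roots -5, -4, -1.
The eigenvalues -5, -4, -1 are distinct and real, so A is diagonalisable and x(t) = e^{At} x(0) = V diag(e^{λ_i t}) V^{-1} x(0), where the columns of V are the eigenvectors.
λ = -5: A - (-5)I = [[-4, -5, 8], [0, 1, 0], [-4, -4, 8]]. v must be orthogonal to every row; (row 1) × (row 2) = [-8, 0, -4], so take v_1 = [2, 0, 1]^T.
λ = -4: A - (-4)I = [[-5, -5, 8], [0, 0, 0], [-4, -4, 7]]. v must be orthogonal to every row; (row 1) × (row 3) = [-3, 3, 0], so take v_2 = [-1, 1, 0]^T.
λ = -1: A - (-1)I = [[-8, -5, 8], [0, -3, 0], [-4, -4, 4]]. v must be orthogonal to every row; (row 1) × (row 2) = [24, 0, 24], so take v_3 = [1, 0, 1]^T.
V = [v_1 v_2 v_3] = [[2, -1, 1], [0, 1, 0], [1, 0, 1]] has det V = 1, so V^{-1} = adj(V)/det V = [[1, 1, -1], [0, 1, 0], [-1, -1, 2]].
Modal coordinates z(0) = V^{-1} x(0): 1·(-3) + 1·(-3) + (-1)·0 = -6; 0·(-3) + 1·(-3) + 0·0 = -3; (-1)·(-3) + (-1)·(-3) + 2·0 = 6; so z(0) = [-6, -3, 6]^T.
x_3(t) = Σ_i (v_i)_3 · z_i(0) · e^{λ_i t} (row 3 of V times the modal terms).
x_3(1.2) = 1·(-6)·e^{-5·1.2} + 0·(-3)·e^{-4·1.2} + 1·6·e^{-1·1.2} = (-6)·0.002479 + 0·0.008230 + 6·0.301194 = 1.7923.

1.7923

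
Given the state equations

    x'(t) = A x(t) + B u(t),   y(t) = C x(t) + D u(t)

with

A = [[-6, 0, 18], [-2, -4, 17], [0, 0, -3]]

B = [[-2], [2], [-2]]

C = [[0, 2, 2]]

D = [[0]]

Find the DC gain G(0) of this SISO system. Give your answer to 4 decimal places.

G(0) = C(-A)^{-1}B + D = -C A^{-1} B + D.
det A = -72, so A^{-1} = (1/-72)·adj(A) = [[-1/6, 0, -1], [1/12, -1/4, -11/12], [0, 0, -1/3]]
A^{-1} B = [7/3, 7/6, 2/3]^T
C A^{-1} B = 11/3
G(0) = D - C A^{-1} B = 0 - (11/3) = -11/3 ≈ -3.6667

-3.6667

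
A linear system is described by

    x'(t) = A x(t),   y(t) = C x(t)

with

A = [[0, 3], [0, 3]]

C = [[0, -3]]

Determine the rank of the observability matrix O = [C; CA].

CA = [[0, -9]]
Observability matrix O = [C; CA] = [[0, -3], [0, -9]]
Every row of O is a scalar multiple of row 1 = [0, -3] (multipliers 1, 3), so the rows span a one-dimensional space.
O ≠ 0, hence rank(O) = 1.
rank(O) = 1 < n = 2, so the pair (A, C) is not completely observable.

1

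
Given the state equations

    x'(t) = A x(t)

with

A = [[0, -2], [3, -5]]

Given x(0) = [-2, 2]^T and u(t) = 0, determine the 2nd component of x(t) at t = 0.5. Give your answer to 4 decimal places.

det(sI - A) = s^2 - (tr A)s + det A, with tr A = 0 + (-5) = -5 and det A = 0·(-5) - (-2)·3 = 0 - (-6) = 6.
So p(s) = det(sI - A) = s^2 + 5s + 6.
Factor s^2 + 5s + 6: two numbers with sum -5 and product 6 are -2 and -3, so s^2 + 5s + 6 = (s + 2)(s + 3).
Hence p(s) = (s + 2) (s + 3), with roots -3, -2.
The eigenvalues -3, -2 are distinct and real, so A is diagonalisable and x(t) = e^{At} x(0) = V diag(e^{λ_i t}) V^{-1} x(0), where the columns of V are the eigenvectors.
λ = -3: A - (-3)I = [[3, -2], [3, -2]]. Row 1 gives 3·v1 + (-2)·v2 = 0, so take v_1 = [2, 3]^T.
λ = -2: A - (-2)I = [[2, -2], [3, -3]]. Row 1 gives 2·v1 + (-2)·v2 = 0, so take v_2 = [1, 1]^T.
V = [v_1 v_2] = [[2, 1], [3, 1]] has det V = -1, so V^{-1} = adj(V)/det V = [[-1, 1], [3, -2]].
Modal coordinates z(0) = V^{-1} x(0): (-1)·(-2) + 1·2 = 4; 3·(-2) + (-2)·2 = -10; so z(0) = [4, -10]^T.
x_2(t) = Σ_i (v_i)_2 · z_i(0) · e^{λ_i t} (row 2 of V times the modal terms).
x_2(0.5) = 3·4·e^{-3·0.5} + 1·(-10)·e^{-2·0.5} = 12·0.223130 + (-10)·0.367879 = -1.0012.

-1.0012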